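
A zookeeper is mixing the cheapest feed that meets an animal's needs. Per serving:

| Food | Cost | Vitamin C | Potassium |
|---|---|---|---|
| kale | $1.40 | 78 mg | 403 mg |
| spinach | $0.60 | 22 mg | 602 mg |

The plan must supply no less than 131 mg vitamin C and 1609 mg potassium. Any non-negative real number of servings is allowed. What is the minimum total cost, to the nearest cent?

Compare the cost at each extreme point of the feasible region.
kale only: max(131/78, 1609/403) = 3.993 servings → $5.59.
spinach only: max(131/22, 1609/602) = 5.955 servings → $3.57.
kale + spinach with both tight: 1.141 servings and 1.909 servings → $2.74.
Cheapest feasible corner: $2.74.

$2.74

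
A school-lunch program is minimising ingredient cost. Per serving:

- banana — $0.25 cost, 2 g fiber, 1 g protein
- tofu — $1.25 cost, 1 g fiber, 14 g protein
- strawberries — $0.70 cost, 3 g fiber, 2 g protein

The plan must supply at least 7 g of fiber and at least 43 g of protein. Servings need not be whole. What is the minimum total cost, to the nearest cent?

$4.17

The cheapest plan sits at a corner of the feasible region — with two constraints it uses at most two foods.
banana only: max(7/2, 43/1) = 43 servings → $10.75.
tofu only: max(7/1, 43/14) = 7 servings → $8.75.
strawberries only: max(7/3, 43/2) = 21.5 servings → $15.05.
banana + tofu with both tight: 2.037 servings and 2.926 servings → $4.17.
banana + strawberries: the both-tight solution has a negative serving — not a feasible corner.
tofu + strawberries with both tight: 2.875 servings and 1.375 servings → $4.56.
So the least-cost plan costs $4.17.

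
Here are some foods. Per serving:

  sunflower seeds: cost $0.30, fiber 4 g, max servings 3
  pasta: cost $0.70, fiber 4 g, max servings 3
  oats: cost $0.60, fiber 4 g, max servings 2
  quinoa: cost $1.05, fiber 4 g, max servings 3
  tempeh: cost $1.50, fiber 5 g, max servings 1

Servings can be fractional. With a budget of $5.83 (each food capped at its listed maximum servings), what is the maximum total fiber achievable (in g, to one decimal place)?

38.2 g

Fiber per dollar: sunflower seeds 13.33, oats 6.667, pasta 5.714, quinoa 3.81, tempeh 3.333.
Take 3 servings of sunflower seeds: spends $0.90, +12.0 g fiber (running total 12.0 g).
Take 2 servings of oats: spends $1.20, +8.0 g fiber (running total 20.0 g).
Take 3 servings of pasta: spends $2.10, +12.0 g fiber (running total 32.0 g).
Take 1.552 servings of quinoa: spends $1.63, +6.2 g fiber (running total 38.2 g).
Filling greedily by fiber-per-dollar is optimal for one linear limit, giving 38.2 g.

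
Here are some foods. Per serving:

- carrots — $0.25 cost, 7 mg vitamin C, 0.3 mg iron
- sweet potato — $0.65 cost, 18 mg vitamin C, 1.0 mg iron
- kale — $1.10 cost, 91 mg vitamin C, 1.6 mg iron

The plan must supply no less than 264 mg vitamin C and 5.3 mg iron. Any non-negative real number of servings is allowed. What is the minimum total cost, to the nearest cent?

Two binding constraints pin down two serving amounts, so the optimal mix uses at most two foods. The candidates are each food alone (scaled to the tighter of vitamin C/iron) and each pair with both constraints tight.
carrots only: max(264/7, 5.3/0.3) = 37.71 servings → $9.43.
sweet potato only: max(264/18, 5.3/1.0) = 14.67 servings → $9.53.
kale only: max(264/91, 5.3/1.6) = 3.312 servings → $3.64.
carrots + sweet potato with both targets exact would need a negative amount; discard.
carrots + kale with both tight: 3.72 servings and 2.615 servings → $3.81.
sweet potato + kale with both tight: 0.963 servings and 2.711 servings → $3.61.
The minimum over all feasible corners is $3.61.

$3.61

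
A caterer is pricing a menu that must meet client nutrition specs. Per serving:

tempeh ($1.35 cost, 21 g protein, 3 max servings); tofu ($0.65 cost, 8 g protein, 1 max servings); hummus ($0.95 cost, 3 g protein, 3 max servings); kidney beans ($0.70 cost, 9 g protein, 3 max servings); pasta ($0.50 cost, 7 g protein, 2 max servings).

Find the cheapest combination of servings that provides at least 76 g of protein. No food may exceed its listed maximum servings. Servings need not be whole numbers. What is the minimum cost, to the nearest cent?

$4.98

Cost per g of protein: tempeh $0.0643, pasta $0.0714, kidney beans $0.0778, tofu $0.0813, hummus $0.3167.
Take 3 servings of tempeh: +63.0 g protein for $4.05 (total $4.05, still need 13.0 g).
Take 1.857 servings of pasta: +13.0 g protein for $0.93 (total $4.98, still need 0.0 g).
Greedy by cheapest-per-g is optimal for a single linear constraint, so the minimum cost is $4.98.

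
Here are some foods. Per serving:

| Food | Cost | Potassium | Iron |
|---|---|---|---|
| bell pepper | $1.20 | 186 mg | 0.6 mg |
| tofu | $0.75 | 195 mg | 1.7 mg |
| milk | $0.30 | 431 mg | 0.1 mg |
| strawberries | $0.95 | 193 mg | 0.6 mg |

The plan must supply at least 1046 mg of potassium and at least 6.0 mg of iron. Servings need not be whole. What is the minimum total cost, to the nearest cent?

$2.87

bell pepper only: max(1046/186, 6.0/0.6) = 10 servings → $12.00.
tofu only: max(1046/195, 6.0/1.7) = 5.364 servings → $4.02.
milk only: max(1046/431, 6.0/0.1) = 60 servings → $18.00.
strawberries only: max(1046/193, 6.0/0.6) = 10 servings → $9.50.
bell pepper + tofu with both tight: 3.053 servings and 2.452 servings → $5.50.
bell pepper + milk with both targets exact would need a negative amount; discard.
bell pepper + strawberries: intersection lies outside the first quadrant.
tofu + milk with both tight: 3.479 servings and 0.8528 servings → $2.87.
tofu + strawberries with both tight: 2.513 servings and 2.881 servings → $4.62.
milk + strawberries: intersection lies outside the first quadrant.
The minimum over all feasible corners is $2.87.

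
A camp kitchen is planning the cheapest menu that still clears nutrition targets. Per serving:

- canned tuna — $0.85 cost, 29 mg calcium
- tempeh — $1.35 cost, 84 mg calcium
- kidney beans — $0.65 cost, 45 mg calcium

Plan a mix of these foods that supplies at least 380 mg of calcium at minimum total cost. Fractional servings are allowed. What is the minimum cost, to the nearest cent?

$5.49

Cost per mg of calcium: kidney beans $0.0144, tempeh $0.0161, canned tuna $0.0293.
With no serving limits, use only kidney beans: 380 mg / 45 mg = 8.444 servings × $0.65 = $5.49.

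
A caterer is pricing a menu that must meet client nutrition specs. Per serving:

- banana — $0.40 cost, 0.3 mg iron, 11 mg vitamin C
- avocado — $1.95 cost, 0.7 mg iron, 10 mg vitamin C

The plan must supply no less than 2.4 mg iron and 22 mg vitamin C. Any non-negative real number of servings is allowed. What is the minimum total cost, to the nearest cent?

With two linear requirements the optimum uses one or two foods; enumerate the corners.
banana only: max(2.4/0.3, 22/11) = 8 servings → $3.20.
avocado only: max(2.4/0.7, 22/10) = 3.429 servings → $6.69.
banana + avocado: intersection lies outside the first quadrant.
The minimum over all feasible corners is $3.20.

$3.20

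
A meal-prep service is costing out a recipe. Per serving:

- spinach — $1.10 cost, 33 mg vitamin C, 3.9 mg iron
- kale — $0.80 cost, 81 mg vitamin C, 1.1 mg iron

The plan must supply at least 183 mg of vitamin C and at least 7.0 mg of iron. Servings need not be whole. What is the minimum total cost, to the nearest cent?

Compare the cost at each extreme point of the feasible region.
spinach only: max(183/33, 7.0/3.9) = 5.545 servings → $6.10.
kale only: max(183/81, 7.0/1.1) = 6.364 servings → $5.09.
spinach + kale with both tight: 1.308 servings and 1.726 servings → $2.82.
So the least-cost plan costs $2.82.

$2.82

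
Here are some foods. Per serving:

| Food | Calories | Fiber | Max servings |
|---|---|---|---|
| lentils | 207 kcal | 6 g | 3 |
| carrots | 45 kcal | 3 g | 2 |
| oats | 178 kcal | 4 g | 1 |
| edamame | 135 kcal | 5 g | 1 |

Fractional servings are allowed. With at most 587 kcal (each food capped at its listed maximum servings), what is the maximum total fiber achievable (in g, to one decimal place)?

Fiber per kcal: carrots 0.06667, edamame 0.03704, lentils 0.02899, oats 0.02247.
Take 2 servings of carrots: uses 90 kcal, +6.0 g fiber (running total 6.0 g).
Take 1 serving of edamame: uses 135 kcal, +5.0 g fiber (running total 11.0 g).
Take 1.749 servings of lentils: uses 362 kcal, +10.5 g fiber (running total 21.5 g).
Filling greedily by fiber-per-kcal is optimal for one linear limit, giving 21.5 g.

21.5 g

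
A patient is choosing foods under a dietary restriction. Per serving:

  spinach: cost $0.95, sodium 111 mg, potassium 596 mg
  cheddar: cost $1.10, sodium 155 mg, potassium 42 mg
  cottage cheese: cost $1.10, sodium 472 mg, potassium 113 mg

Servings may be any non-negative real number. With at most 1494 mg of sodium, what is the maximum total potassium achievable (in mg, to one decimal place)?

8021.8 mg

Potassium per mg sodium: spinach 5.369, cheddar 0.271, cottage cheese 0.2394.
With no serving limits, spend the whole sodium allowance on spinach: 1494 mg / 111 mg × 596 mg = 8021.8 mg.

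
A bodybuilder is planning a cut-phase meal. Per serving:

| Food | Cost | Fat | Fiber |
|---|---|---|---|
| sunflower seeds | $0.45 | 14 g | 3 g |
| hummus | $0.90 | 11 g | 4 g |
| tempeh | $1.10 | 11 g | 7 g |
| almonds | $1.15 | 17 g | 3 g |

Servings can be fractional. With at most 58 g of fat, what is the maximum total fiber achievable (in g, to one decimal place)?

36.9 g

Fiber per g fat: tempeh 0.6364, hummus 0.3636, sunflower seeds 0.2143, almonds 0.1765.
With no serving limits, spend the whole fat allowance on tempeh: 58 g / 11 g × 7 g = 36.9 g.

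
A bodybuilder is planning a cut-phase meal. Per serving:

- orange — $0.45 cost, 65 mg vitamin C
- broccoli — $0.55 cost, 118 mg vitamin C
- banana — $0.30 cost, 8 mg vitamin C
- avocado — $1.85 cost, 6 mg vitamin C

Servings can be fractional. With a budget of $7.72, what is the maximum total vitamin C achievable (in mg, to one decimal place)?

Vitamin C per dollar: broccoli 214.5, orange 144.4, banana 26.67, avocado 3.243.
With no serving limits, spend the whole cost allowance on broccoli: $7.72 / $0.55 × 118 mg = 1656.3 mg.

1656.3 mg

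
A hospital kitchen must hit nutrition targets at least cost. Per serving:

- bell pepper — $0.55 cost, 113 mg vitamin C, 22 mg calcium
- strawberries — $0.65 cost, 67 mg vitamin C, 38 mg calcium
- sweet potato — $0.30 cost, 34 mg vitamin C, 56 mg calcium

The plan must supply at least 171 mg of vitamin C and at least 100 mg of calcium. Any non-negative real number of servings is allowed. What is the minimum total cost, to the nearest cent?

$1.01

With two linear requirements the optimum uses one or two foods; enumerate the corners.
bell pepper only: max(171/113, 100/22) = 4.545 servings → $2.50.
strawberries only: max(171/67, 100/38) = 2.632 servings → $1.71.
sweet potato only: max(171/34, 100/56) = 5.029 servings → $1.51.
bell pepper + strawberries: the both-tight solution has a negative serving — not a feasible corner.
bell pepper + sweet potato with both tight: 1.107 servings and 1.351 servings → $1.01.
strawberries + sweet potato with both tight: 2.511 servings and 0.08211 servings → $1.66.
So the least-cost plan costs $1.01.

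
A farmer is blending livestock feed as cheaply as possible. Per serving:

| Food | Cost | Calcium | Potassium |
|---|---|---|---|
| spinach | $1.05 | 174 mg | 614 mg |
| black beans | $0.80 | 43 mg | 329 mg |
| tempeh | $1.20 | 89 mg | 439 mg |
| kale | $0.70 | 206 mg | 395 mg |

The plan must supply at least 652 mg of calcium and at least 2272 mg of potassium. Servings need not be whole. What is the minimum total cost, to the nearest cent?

At the optimum either one food covers both requirements or two foods hit both targets exactly; no other combination can be cheaper.
spinach only: max(652/174, 2272/614) = 3.747 servings → $3.93.
black beans only: max(652/43, 2272/329) = 15.16 servings → $12.13.
tempeh only: max(652/89, 2272/439) = 7.326 servings → $8.79.
kale only: max(652/206, 2272/395) = 5.752 servings → $4.03.
spinach + black beans: intersection lies outside the first quadrant.
spinach + tempeh with both targets exact would need a negative amount; discard.
spinach + kale with both tight: 3.645 servings and 0.08657 servings → $3.89.
black beans + tempeh with both targets exact would need a negative amount; discard.
black beans + kale with both tight: 4.144 servings and 2.3 servings → $4.93.
tempeh + kale with both tight: 3.808 servings and 1.52 servings → $5.63.
So the least-cost plan costs $3.89.

$3.89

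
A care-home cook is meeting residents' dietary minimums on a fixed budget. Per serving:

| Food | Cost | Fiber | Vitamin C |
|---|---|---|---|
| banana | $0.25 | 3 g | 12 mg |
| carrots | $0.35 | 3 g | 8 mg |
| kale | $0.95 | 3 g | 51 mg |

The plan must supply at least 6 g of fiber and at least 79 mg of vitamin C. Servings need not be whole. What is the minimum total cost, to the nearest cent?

$1.49

banana only: max(6/3, 79/12) = 6.583 servings → $1.65.
carrots only: max(6/3, 79/8) = 9.875 servings → $3.46.
kale only: max(6/3, 79/51) = 2 servings → $1.90.
banana + carrots with both targets exact would need a negative amount; discard.
banana + kale with both tight: 0.5897 servings and 1.41 servings → $1.49.
carrots + kale with both tight: 0.5349 servings and 1.465 servings → $1.58.
Cheapest feasible corner: $1.49.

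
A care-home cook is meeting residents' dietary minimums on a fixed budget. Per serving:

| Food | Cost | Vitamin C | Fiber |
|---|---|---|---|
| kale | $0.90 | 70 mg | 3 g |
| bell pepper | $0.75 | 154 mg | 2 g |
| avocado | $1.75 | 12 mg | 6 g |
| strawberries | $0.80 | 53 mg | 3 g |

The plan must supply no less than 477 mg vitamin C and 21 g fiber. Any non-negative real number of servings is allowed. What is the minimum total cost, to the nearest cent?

$5.79

An LP optimum is at a vertex; with two nutrient constraints at most two foods are used. Check each candidate.
kale only: max(477/70, 21/3) = 7 servings → $6.30.
bell pepper only: max(477/154, 21/2) = 10.5 servings → $7.88.
avocado only: max(477/12, 21/6) = 39.75 servings → $69.56.
strawberries only: max(477/53, 21/3) = 9 servings → $7.20.
kale + bell pepper with both targets exact would need a negative amount; discard.
kale + avocado with both tight: 6.797 servings and 0.1016 servings → $6.29.
kale + strawberries with both tight: 6.235 servings and 0.7647 servings → $6.22.
bell pepper + avocado with both tight: 2.9 servings and 2.533 servings → $6.61.
bell pepper + strawberries with both tight: 0.8933 servings and 6.404 servings → $5.79.
avocado + strawberries: the both-tight solution has a negative serving — not a feasible corner.
The minimum over all feasible corners is $5.79.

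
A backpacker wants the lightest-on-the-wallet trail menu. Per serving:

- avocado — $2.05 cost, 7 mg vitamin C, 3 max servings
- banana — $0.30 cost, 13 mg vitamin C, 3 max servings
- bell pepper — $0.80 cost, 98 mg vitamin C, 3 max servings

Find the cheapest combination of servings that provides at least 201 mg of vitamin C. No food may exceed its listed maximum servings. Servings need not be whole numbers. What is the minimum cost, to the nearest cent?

Cost per mg of vitamin C: bell pepper $0.0082, banana $0.0231, avocado $0.2929.
Take 2.051 servings of bell pepper: +201.0 mg vitamin C for $1.64 (total $1.64, still need 0.0 mg).
Filling from the cheapest source first is optimal under one linear minimum: $1.64.

$1.64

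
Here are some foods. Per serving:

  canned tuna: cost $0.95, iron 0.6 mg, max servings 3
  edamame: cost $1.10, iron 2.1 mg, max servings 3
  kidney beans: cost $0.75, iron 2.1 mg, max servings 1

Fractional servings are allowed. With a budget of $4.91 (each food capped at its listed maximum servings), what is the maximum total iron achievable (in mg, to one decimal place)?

8.9 mg

Iron per dollar: kidney beans 2.8, edamame 1.909, canned tuna 0.6316.
Take 1 serving of kidney beans: spends $0.75, +2.1 mg iron (running total 2.1 mg).
Take 3 servings of edamame: spends $3.30, +6.3 mg iron (running total 8.4 mg).
Take 0.9053 servings of canned tuna: spends $0.86, +0.5 mg iron (running total 8.9 mg).
Filling greedily by iron-per-dollar is optimal for one linear limit, giving 8.9 mg.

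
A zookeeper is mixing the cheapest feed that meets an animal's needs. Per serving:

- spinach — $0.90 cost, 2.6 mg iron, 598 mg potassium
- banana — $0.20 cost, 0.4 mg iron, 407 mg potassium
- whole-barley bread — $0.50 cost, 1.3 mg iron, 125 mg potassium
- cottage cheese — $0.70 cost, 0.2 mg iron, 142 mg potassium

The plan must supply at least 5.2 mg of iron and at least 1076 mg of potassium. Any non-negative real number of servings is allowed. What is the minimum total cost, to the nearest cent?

$1.80

Check every corner: each single food scaled to meet both minima, and each pair solved so both constraints bind.
spinach only: max(5.2/2.6, 1076/598) = 2 servings → $1.80.
banana only: max(5.2/0.4, 1076/407) = 13 servings → $2.60.
whole-barley bread only: max(5.2/1.3, 1076/125) = 8.608 servings → $4.30.
cottage cheese only: max(5.2/0.2, 1076/142) = 26 servings → $18.20.
spinach + banana: the both-tight solution has a negative serving — not a feasible corner.
spinach + whole-barley bread with both tight: 1.655 servings and 0.6897 servings → $1.83.
spinach + cottage cheese: intersection lies outside the first quadrant.
banana + whole-barley bread with both tight: 1.563 servings and 3.519 servings → $2.07.
banana + cottage cheese: the both-tight solution has a negative serving — not a feasible corner.
whole-barley bread + cottage cheese with both tight: 3.278 servings and 4.692 servings → $4.92.
So the least-cost plan costs $1.80.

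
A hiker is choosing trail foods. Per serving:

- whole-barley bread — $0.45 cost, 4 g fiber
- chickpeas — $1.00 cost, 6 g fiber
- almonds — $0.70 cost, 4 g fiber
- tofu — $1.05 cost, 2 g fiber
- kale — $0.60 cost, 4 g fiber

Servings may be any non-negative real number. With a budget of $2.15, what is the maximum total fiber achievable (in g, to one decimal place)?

Fiber per dollar: whole-barley bread 8.889, kale 6.667, chickpeas 6, almonds 5.714, tofu 1.905.
With no serving limits, spend the whole cost allowance on whole-barley bread: $2.15 / $0.45 × 4 g = 19.1 g.

19.1 g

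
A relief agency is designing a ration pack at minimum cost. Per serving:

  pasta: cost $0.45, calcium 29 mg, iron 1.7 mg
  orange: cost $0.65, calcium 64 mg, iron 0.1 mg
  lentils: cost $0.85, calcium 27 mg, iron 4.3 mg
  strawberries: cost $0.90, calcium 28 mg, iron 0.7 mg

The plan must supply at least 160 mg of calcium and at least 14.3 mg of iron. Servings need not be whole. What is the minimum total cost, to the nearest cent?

$3.26

The cheapest plan sits at a corner of the feasible region — with two constraints it uses at most two foods.
pasta only: max(160/29, 14.3/1.7) = 8.412 servings → $3.79.
orange only: max(160/64, 14.3/0.1) = 143 servings → $92.95.
lentils only: max(160/27, 14.3/4.3) = 5.926 servings → $5.04.
strawberries only: max(160/28, 14.3/0.7) = 20.43 servings → $18.39.
pasta + orange: the both-tight solution has a negative serving — not a feasible corner.
pasta + lentils with both tight: 3.831 servings and 1.811 servings → $3.26.
pasta + strawberries with both targets exact would need a negative amount; discard.
orange + lentils with both tight: 1.108 servings and 3.3 servings → $3.52.
orange + strawberries: the both-tight solution has a negative serving — not a feasible corner.
lentils + strawberries with both tight: 2.841 servings and 2.974 servings → $5.09.
The minimum over all feasible corners is $3.26.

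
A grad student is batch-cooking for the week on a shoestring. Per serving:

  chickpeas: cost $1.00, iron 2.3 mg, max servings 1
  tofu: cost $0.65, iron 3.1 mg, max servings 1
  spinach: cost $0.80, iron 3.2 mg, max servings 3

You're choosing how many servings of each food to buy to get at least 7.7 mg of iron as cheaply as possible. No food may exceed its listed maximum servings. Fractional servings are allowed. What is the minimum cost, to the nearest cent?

$1.80

Cost per mg of iron: tofu $0.2097, spinach $0.2500, chickpeas $0.4348.
Take 1 serving of tofu: +3.1 mg iron for $0.65 (total $0.65, still need 4.6 mg).
Take 1.438 servings of spinach: +4.6 mg iron for $1.15 (total $1.80, still need 0.0 mg).
Greedy by cheapest-per-mg is optimal for a single linear constraint, so the minimum cost is $1.80.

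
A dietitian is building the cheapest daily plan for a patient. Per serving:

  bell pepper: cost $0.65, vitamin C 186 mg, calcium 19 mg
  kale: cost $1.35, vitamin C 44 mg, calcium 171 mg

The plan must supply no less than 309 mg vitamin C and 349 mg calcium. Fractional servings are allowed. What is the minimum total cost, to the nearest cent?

$3.36

A basic optimal solution has at most two foods positive. Try each food alone and each pair with both targets met exactly.
bell pepper only: max(309/186, 349/19) = 18.37 servings → $11.94.
kale only: max(309/44, 349/171) = 7.023 servings → $9.48.
bell pepper + kale with both tight: 1.21 servings and 1.906 servings → $3.36.
The minimum over all feasible corners is $3.36.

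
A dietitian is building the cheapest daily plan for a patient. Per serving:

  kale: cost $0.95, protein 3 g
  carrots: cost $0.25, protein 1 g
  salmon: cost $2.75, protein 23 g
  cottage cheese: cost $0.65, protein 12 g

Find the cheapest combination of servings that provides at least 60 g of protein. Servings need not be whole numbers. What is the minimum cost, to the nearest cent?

Cost per g of protein: cottage cheese $0.0542, salmon $0.1196, carrots $0.2500, kale $0.3167.
With no serving limits, use only cottage cheese: 60 g / 12 g = 5 servings × $0.65 = $3.25.

$3.25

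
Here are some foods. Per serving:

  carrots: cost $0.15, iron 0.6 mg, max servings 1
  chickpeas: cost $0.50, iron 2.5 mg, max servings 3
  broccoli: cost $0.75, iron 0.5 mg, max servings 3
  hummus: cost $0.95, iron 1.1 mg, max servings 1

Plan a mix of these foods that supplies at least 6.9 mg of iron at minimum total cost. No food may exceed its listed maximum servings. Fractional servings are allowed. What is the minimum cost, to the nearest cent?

Cost per mg of iron: chickpeas $0.2000, carrots $0.2500, hummus $0.8636, broccoli $1.5000.
Take 2.76 servings of chickpeas: +6.9 mg iron for $1.38 (total $1.38, still need 0.0 mg).
Filling from the cheapest source first is optimal under one linear minimum: $1.38.

$1.38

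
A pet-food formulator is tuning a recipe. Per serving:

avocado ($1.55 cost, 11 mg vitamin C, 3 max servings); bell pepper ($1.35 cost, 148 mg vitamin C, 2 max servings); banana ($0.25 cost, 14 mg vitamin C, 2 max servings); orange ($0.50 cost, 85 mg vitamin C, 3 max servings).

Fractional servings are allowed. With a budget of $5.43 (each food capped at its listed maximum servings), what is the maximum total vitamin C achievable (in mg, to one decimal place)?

584.2 mg

Vitamin C per dollar: orange 170, bell pepper 109.6, banana 56, avocado 7.097.
Take 3 servings of orange: spends $1.50, +255.0 mg vitamin C (running total 255.0 mg).
Take 2 servings of bell pepper: spends $2.70, +296.0 mg vitamin C (running total 551.0 mg).
Take 2 servings of banana: spends $0.50, +28.0 mg vitamin C (running total 579.0 mg).
Take 0.471 servings of avocado: spends $0.73, +5.2 mg vitamin C (running total 584.2 mg).
Filling greedily by vitamin C-per-dollar is optimal for one linear limit, giving 584.2 mg.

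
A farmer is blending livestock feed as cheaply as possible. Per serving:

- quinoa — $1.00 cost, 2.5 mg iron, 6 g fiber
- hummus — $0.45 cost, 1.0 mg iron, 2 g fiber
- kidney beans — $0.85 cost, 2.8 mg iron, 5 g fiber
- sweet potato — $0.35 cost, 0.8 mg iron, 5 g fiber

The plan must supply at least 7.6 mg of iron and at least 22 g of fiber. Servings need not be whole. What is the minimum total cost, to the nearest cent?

This is a tiny linear program; its minimum lies at a vertex of the feasible set. List the vertices and price them.
quinoa only: max(7.6/2.5, 22/6) = 3.667 servings → $3.67.
hummus only: max(7.6/1.0, 22/2) = 11 servings → $4.95.
kidney beans only: max(7.6/2.8, 22/5) = 4.4 servings → $3.74.
sweet potato only: max(7.6/0.8, 22/5) = 9.5 servings → $3.33.
quinoa + hummus: intersection lies outside the first quadrant.
quinoa + kidney beans: the both-tight solution has a negative serving — not a feasible corner.
quinoa + sweet potato with both tight: 2.649 servings and 1.221 servings → $3.08.
hummus + kidney beans with both targets exact would need a negative amount; discard.
hummus + sweet potato with both tight: 6 servings and 2 servings → $3.40.
kidney beans + sweet potato with both tight: 2.04 servings and 2.36 servings → $2.56.
Cheapest feasible corner: $2.56.

$2.56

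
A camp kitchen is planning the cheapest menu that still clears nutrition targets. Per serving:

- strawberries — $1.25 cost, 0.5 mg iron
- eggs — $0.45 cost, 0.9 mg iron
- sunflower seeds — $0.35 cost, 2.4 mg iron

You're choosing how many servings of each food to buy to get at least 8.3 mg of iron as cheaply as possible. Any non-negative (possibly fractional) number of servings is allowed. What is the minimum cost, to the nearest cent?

Cost per mg of iron: sunflower seeds $0.1458, eggs $0.5000, strawberries $2.5000.
With no serving limits, use only sunflower seeds: 8.3 mg / 2.4 mg = 3.458 servings × $0.35 = $1.21.

$1.21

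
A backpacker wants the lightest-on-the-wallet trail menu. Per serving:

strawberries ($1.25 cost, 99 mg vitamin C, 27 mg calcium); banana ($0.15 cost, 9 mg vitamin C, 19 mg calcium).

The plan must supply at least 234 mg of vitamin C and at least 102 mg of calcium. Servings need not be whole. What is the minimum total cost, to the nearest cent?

$3.04

Two binding constraints pin down two serving amounts, so the optimal mix uses at most two foods. The candidates are each food alone (scaled to the tighter of vitamin C/calcium) and each pair with both constraints tight.
strawberries only: max(234/99, 102/27) = 3.778 servings → $4.72.
banana only: max(234/9, 102/19) = 26 servings → $3.90.
strawberries + banana with both tight: 2.154 servings and 2.308 servings → $3.04.
The minimum over all feasible corners is $3.04.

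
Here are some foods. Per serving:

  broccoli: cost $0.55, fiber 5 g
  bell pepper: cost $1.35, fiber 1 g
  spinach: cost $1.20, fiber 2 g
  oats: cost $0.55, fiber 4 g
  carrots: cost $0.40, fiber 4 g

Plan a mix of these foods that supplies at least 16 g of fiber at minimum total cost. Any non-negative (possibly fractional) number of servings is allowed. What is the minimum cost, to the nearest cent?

$1.60

Cost per g of fiber: carrots $0.1000, broccoli $0.1100, oats $0.1375, spinach $0.6000, bell pepper $1.3500.
With no serving limits, use only carrots: 16 g / 4 g = 4 servings × $0.40 = $1.60.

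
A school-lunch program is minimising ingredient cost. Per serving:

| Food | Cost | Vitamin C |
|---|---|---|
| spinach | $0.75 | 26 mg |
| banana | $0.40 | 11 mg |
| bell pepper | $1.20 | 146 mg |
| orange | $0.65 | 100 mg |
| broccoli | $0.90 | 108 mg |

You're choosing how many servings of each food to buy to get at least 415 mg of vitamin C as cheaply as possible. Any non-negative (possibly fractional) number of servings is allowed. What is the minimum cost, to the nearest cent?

$2.70

Cost per mg of vitamin C: orange $0.0065, bell pepper $0.0082, broccoli $0.0083, spinach $0.0288, banana $0.0364.
With no serving limits, use only orange: 415 mg / 100 mg = 4.15 servings × $0.65 = $2.70.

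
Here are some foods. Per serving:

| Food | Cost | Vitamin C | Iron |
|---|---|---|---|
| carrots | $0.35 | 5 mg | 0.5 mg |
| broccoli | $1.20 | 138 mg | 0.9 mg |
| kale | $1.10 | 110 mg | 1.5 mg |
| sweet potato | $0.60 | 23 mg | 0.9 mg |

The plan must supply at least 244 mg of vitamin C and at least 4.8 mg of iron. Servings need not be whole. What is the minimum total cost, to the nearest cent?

An LP optimum is at a vertex; with two nutrient constraints at most two foods are used. Check each candidate.
carrots only: max(244/5, 4.8/0.5) = 48.8 servings → $17.08.
broccoli only: max(244/138, 4.8/0.9) = 5.333 servings → $6.40.
kale only: max(244/110, 4.8/1.5) = 3.2 servings → $3.52.
sweet potato only: max(244/23, 4.8/0.9) = 10.61 servings → $6.37.
carrots + broccoli with both tight: 6.865 servings and 1.519 servings → $4.23.
carrots + kale with both tight: 3.411 servings and 2.063 servings → $3.46.
carrots + sweet potato: intersection lies outside the first quadrant.
broccoli + kale: intersection lies outside the first quadrant.
broccoli + sweet potato with both tight: 1.055 servings and 4.278 servings → $3.83.
kale + sweet potato with both tight: 1.693 servings and 2.512 servings → $3.37.
Cheapest feasible corner: $3.37.

$3.37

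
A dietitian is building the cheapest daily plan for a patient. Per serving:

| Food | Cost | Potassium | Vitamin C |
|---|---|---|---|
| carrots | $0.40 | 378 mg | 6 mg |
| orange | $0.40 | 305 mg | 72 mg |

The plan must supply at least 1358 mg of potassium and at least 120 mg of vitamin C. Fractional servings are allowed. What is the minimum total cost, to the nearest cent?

$1.55

Minimising a linear cost over {potassium ≥ 1358, vitamin C ≥ 120, servings ≥ 0} — the optimum is at a vertex, using one or two foods.
carrots only: max(1358/378, 120/6) = 20 servings → $8.00.
orange only: max(1358/305, 120/72) = 4.452 servings → $1.78.
carrots + orange with both tight: 2.41 servings and 1.466 servings → $1.55.
So the least-cost plan costs $1.55.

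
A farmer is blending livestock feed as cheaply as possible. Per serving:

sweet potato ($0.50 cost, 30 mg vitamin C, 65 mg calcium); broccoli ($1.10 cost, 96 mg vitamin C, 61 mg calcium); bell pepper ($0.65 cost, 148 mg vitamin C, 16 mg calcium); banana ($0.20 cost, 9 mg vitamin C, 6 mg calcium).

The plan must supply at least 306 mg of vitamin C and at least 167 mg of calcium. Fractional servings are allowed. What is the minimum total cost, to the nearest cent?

$2.14

With two linear requirements the optimum uses one or two foods; enumerate the corners.
sweet potato only: max(306/30, 167/65) = 10.2 servings → $5.10.
broccoli only: max(306/96, 167/61) = 3.188 servings → $3.51.
bell pepper only: max(306/148, 167/16) = 10.44 servings → $6.78.
banana only: max(306/9, 167/6) = 34 servings → $6.80.
sweet potato + broccoli: the both-tight solution has a negative serving — not a feasible corner.
sweet potato + bell pepper with both tight: 2.168 servings and 1.628 servings → $2.14.
sweet potato + banana: the both-tight solution has a negative serving — not a feasible corner.
broccoli + bell pepper with both tight: 2.645 servings and 0.3516 servings → $3.14.
broccoli + banana: the both-tight solution has a negative serving — not a feasible corner.
bell pepper + banana with both tight: 0.4476 servings and 26.64 servings → $5.62.
Cheapest feasible corner: $2.14.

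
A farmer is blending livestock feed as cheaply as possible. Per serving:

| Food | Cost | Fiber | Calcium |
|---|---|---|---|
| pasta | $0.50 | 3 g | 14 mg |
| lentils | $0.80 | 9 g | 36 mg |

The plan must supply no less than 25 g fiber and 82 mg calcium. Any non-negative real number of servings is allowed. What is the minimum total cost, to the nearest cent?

Two binding constraints pin down two serving amounts, so the optimal mix uses at most two foods. The candidates are each food alone (scaled to the tighter of fiber/calcium) and each pair with both constraints tight.
pasta only: max(25/3, 82/14) = 8.333 servings → $4.17.
lentils only: max(25/9, 82/36) = 2.778 servings → $2.22.
pasta + lentils with both targets exact would need a negative amount; discard.
So the least-cost plan costs $2.22.

$2.22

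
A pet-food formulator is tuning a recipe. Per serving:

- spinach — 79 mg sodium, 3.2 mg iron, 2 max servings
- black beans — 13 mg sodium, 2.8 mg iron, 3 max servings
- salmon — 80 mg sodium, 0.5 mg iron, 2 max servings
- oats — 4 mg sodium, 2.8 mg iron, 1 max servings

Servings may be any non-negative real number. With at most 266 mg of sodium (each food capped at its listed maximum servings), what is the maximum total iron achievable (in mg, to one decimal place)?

Iron per mg sodium: oats 0.7, black beans 0.2154, spinach 0.04051, salmon 0.00625.
Take 1 serving of oats: uses 4 mg sodium, +2.8 mg iron (running total 2.8 mg).
Take 3 servings of black beans: uses 39 mg sodium, +8.4 mg iron (running total 11.2 mg).
Take 2 servings of spinach: uses 158 mg sodium, +6.4 mg iron (running total 17.6 mg).
Take 0.8125 servings of salmon: uses 65 mg sodium, +0.4 mg iron (running total 18.0 mg).
Greedy by best ratio exhausts the sodium allowance optimally: 18.0 mg.

18.0 mg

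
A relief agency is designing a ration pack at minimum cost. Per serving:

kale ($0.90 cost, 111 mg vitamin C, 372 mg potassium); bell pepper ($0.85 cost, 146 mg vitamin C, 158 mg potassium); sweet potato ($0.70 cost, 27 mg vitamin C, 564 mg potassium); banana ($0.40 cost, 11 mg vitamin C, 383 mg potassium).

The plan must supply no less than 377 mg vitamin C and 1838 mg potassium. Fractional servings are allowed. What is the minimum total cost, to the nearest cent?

$3.49

This is a tiny linear program; its minimum lies at a vertex of the feasible set. List the vertices and price them.
kale only: max(377/111, 1838/372) = 4.941 servings → $4.45.
bell pepper only: max(377/146, 1838/158) = 11.63 servings → $9.89.
sweet potato only: max(377/27, 1838/564) = 13.96 servings → $9.77.
banana only: max(377/11, 1838/383) = 34.27 servings → $13.71.
kale + bell pepper: the both-tight solution has a negative serving — not a feasible corner.
kale + sweet potato with both tight: 3.101 servings and 1.213 servings → $3.64.
kale + banana with both tight: 3.232 servings and 1.66 servings → $3.57.
bell pepper + sweet potato with both tight: 2.088 servings and 2.674 servings → $3.65.
bell pepper + banana with both tight: 2.292 servings and 3.853 servings → $3.49.
sweet potato + banana: the both-tight solution has a negative serving — not a feasible corner.
The minimum over all feasible corners is $3.49.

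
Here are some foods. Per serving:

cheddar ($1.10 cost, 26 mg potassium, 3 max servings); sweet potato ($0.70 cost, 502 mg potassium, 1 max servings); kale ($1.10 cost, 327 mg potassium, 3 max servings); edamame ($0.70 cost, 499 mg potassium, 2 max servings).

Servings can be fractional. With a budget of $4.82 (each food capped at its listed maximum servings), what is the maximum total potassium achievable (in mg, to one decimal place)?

Potassium per dollar: sweet potato 717.1, edamame 712.9, kale 297.3, cheddar 23.64.
Take 1 serving of sweet potato: spends $0.70, +502.0 mg potassium (running total 502.0 mg).
Take 2 servings of edamame: spends $1.40, +998.0 mg potassium (running total 1500.0 mg).
Take 2.473 servings of kale: spends $2.72, +808.6 mg potassium (running total 2308.6 mg).
Greedy by best ratio exhausts the cost allowance optimally: 2308.6 mg.

2308.6 mg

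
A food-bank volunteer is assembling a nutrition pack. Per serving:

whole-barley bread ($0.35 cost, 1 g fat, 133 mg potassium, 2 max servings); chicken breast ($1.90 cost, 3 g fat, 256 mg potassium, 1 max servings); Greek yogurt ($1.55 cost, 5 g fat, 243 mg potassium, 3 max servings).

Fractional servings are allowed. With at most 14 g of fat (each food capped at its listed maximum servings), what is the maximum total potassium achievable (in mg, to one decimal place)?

Potassium per g fat: whole-barley bread 133, chicken breast 85.33, Greek yogurt 48.6.
Take 2 servings of whole-barley bread: uses 2 g fat, +266.0 mg potassium (running total 266.0 mg).
Take 1 serving of chicken breast: uses 3 g fat, +256.0 mg potassium (running total 522.0 mg).
Take 1.8 servings of Greek yogurt: uses 9 g fat, +437.4 mg potassium (running total 959.4 mg).
Filling greedily by potassium-per-g fat is optimal for one linear limit, giving 959.4 mg.

959.4 mg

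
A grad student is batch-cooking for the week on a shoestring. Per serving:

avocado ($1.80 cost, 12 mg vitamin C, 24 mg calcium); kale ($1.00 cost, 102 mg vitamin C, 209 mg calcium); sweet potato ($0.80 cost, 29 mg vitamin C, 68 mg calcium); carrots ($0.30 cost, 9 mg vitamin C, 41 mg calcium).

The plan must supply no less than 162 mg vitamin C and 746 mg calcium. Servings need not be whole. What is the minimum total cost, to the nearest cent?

$3.57

Check every corner: each single food scaled to meet both minima, and each pair solved so both constraints bind.
avocado only: max(162/12, 746/24) = 31.08 servings → $55.95.
kale only: max(162/102, 746/209) = 3.569 servings → $3.57.
sweet potato only: max(162/29, 746/68) = 10.97 servings → $8.78.
carrots only: max(162/9, 746/41) = 18.2 servings → $5.46.
avocado + kale: the both-tight solution has a negative serving — not a feasible corner.
avocado + sweet potato: intersection lies outside the first quadrant.
avocado + carrots: the both-tight solution has a negative serving — not a feasible corner.
kale + sweet potato: intersection lies outside the first quadrant.
kale + carrots with both targets exact would need a negative amount; discard.
sweet potato + carrots: the both-tight solution has a negative serving — not a feasible corner.
The minimum over all feasible corners is $3.57.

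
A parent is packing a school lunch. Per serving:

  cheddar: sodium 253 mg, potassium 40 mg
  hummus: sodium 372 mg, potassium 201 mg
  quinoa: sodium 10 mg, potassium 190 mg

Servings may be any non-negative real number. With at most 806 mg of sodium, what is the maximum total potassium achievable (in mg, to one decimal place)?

Potassium per mg sodium: quinoa 19, hummus 0.5403, cheddar 0.1581.
With no serving limits, spend the whole sodium allowance on quinoa: 806 mg / 10 mg × 190 mg = 15314.0 mg.

15314.0 mg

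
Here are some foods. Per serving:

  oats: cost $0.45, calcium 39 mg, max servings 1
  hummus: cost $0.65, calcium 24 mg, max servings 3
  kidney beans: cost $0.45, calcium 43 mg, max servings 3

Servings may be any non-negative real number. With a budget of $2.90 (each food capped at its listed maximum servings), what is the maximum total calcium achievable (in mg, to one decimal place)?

Calcium per dollar: kidney beans 95.56, oats 86.67, hummus 36.92.
Take 3 servings of kidney beans: spends $1.35, +129.0 mg calcium (running total 129.0 mg).
Take 1 serving of oats: spends $0.45, +39.0 mg calcium (running total 168.0 mg).
Take 1.692 servings of hummus: spends $1.10, +40.6 mg calcium (running total 208.6 mg).
Filling greedily by calcium-per-dollar is optimal for one linear limit, giving 208.6 mg.

208.6 mg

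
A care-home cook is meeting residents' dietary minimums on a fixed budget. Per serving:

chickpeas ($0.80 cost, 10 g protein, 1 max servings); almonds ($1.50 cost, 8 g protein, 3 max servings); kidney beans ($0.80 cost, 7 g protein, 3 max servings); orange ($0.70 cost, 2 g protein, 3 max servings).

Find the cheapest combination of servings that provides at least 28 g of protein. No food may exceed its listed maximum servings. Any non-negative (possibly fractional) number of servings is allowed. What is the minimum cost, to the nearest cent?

Cost per g of protein: chickpeas $0.0800, kidney beans $0.1143, almonds $0.1875, orange $0.3500.
Take 1 serving of chickpeas: +10.0 g protein for $0.80 (total $0.80, still need 18.0 g).
Take 2.571 servings of kidney beans: +18.0 g protein for $2.06 (total $2.86, still need 0.0 g).
Greedy by cheapest-per-g is optimal for a single linear constraint, so the minimum cost is $2.86.

$2.86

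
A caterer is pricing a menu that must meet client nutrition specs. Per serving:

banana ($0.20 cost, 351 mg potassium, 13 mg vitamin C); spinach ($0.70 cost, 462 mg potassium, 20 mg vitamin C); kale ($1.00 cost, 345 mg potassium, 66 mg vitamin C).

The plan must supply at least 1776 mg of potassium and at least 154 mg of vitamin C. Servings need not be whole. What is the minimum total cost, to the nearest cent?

$2.34

The cheapest plan sits at a corner of the feasible region — with two constraints it uses at most two foods.
banana only: max(1776/351, 154/13) = 11.85 servings → $2.37.
spinach only: max(1776/462, 154/20) = 7.7 servings → $5.39.
kale only: max(1776/345, 154/66) = 5.148 servings → $5.15.
banana + spinach with both targets exact would need a negative amount; discard.
banana + kale with both tight: 3.431 servings and 1.658 servings → $2.34.
spinach + kale with both tight: 2.716 servings and 1.51 servings → $3.41.
Cheapest feasible corner: $2.34.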